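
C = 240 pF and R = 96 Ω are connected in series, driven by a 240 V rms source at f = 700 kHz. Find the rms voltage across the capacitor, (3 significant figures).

239 V

ω = 2πf = 4.398e+06 rad/s
X_C = 1/(ωC) = 947 Ω
Z = 96.0 − j947 Ω
|Z| = √(96.0² + 947²) = 952 Ω
I = V/|Z| = 252 mA
V_C = I·|Z_C| = 0.252 × 947 = 239 V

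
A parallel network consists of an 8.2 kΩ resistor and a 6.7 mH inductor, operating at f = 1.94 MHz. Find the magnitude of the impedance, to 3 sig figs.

8160 Ω

ω = 2πf = 1.219e+07 rad/s
X_L = ωL = 81700 Ω
Parallel: admittances add. Y = 1/R + 1/(jωL)
Y = (0.000122 − j1.22e-05) S
|Y| = 0.000123 S → |Z| = 1/|Y| = 8160 Ω, ∠Z = −∠Y = 5.73°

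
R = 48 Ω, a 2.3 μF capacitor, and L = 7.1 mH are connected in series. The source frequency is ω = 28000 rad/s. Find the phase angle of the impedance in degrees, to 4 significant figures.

75.32°

X_L = ωL = 198.8 Ω
X_C = 1/(ωC) = 15.53 Ω
Net reactance X = X_L − X_C = 183.3 Ω
Z = 48.00 + j183.3 Ω
|Z| = √(48.00² + 183.3²) = 189.5 Ω
∠Z = arctan(183.3/48.00) = 75.32°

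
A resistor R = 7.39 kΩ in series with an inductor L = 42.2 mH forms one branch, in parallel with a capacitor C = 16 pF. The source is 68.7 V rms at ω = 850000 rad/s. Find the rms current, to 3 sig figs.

979 μA

X_L = ωL = 35900 Ω
X_C = 1/(ωC) = 73500 Ω
Branch 1 (R+jX_L): Z₁ = 7390 + j35900 Ω, |Z₁| = 36600 Ω
Branch 2 (−jX_C): Z₂ = −j73500 Ω
Parallel: Z = Z₁Z₂/(Z₁+Z₂), |Z| = 70200 Ω, ∠Z = 67.3°
I = V/|Z| = 68.7/70200 = 979 μA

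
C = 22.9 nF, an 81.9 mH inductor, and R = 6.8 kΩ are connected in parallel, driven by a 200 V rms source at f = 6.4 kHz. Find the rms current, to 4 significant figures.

ω = 2πf = 40210 rad/s
X_L = ωL = 3293 Ω
X_C = 1/(ωC) = 1086 Ω
Parallel: admittances add. Y = 1/R + 1/(jωL) + jωC
Y = (0.0001471 + j0.0006172) S
|Y| = 0.0006345 S → |Z| = 1/|Y| = 1576 Ω, ∠Z = −∠Y = -76.60°
I = V/|Z| = 200/1576 = 126.9 mA

126.9 mA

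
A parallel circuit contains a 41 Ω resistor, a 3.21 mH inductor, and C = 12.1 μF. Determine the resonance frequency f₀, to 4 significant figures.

807.6 Hz

ω₀ = 1/√(LC) = 1/√(0.00321 × 1.21e-05) = 5074 rad/s
f₀ = ω₀/(2π) = 807.6 Hz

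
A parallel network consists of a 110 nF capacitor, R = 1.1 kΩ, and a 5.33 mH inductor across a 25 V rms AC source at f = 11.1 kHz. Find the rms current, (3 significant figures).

ω = 2πf = 69740 rad/s
X_L = ωL = 372 Ω
X_C = 1/(ωC) = 130 Ω
Parallel: admittances add. Y = 1/R + 1/(jωL) + jωC
Y = (0.000909 + j0.00498) S
|Y| = 0.00506 S → |Z| = 1/|Y| = 197 Ω, ∠Z = −∠Y = -79.7°
I = V/|Z| = 25/197 = 127 mA

127 mA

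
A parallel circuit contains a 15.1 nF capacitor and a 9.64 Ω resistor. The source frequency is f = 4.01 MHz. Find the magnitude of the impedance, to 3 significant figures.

ω = 2πf = 2.52e+07 rad/s
X_C = 1/(ωC) = 2.63 Ω
Parallel: admittances add. Y = 1/R + jωC
Y = (0.104 + j0.380) S
|Y| = 0.394 S → |Z| = 1/|Y| = 2.54 Ω, ∠Z = −∠Y = -74.7°

2.54 Ω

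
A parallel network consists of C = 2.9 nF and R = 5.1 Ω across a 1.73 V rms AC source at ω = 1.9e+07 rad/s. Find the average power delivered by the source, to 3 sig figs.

X_C = 1/(ωC) = 18.1 Ω
Parallel: admittances add. Y = 1/R + jωC
Y = (0.196 + j0.0551) S
|Y| = 0.204 S → |Z| = 1/|Y| = 4.91 Ω, ∠Z = −∠Y = -15.7°
I = V/|Z| = 352 mA
P = VI cos φ = 1.73 × 0.352 × cos(-15.7°) = 587 mW

587 mW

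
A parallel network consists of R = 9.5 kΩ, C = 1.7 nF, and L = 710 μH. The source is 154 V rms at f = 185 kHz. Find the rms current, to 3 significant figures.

ω = 2πf = 1.162e+06 rad/s
X_L = ωL = 825 Ω
X_C = 1/(ωC) = 506 Ω
Parallel: admittances add. Y = 1/R + 1/(jωL) + jωC
Y = (0.000105 + j0.000764) S
|Y| = 0.000772 S → |Z| = 1/|Y| = 1300 Ω, ∠Z = −∠Y = -82.2°
I = V/|Z| = 154/1300 = 119 mA

119 mA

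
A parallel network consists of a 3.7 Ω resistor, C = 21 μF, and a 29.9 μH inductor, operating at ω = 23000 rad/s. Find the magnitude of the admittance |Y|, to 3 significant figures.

X_L = ωL = 0.688 Ω
X_C = 1/(ωC) = 2.07 Ω
Parallel: admittances add. Y = 1/R + 1/(jωL) + jωC
Y = (0.270 − j0.971) S
|Y| = 1.01 S → |Z| = 1/|Y| = 0.992 Ω, ∠Z = −∠Y = 74.4°

1.01 S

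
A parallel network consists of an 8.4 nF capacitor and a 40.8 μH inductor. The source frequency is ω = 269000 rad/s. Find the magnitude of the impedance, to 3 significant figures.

X_L = ωL = 11.0 Ω
X_C = 1/(ωC) = 443 Ω
Parallel: admittances add. Y = 1/(jωL) + jωC
Y = (0 − j0.0889) S
|Y| = 0.0889 S → |Z| = 1/|Y| = 11.3 Ω, ∠Z = −∠Y = 90.0°

11.3 Ω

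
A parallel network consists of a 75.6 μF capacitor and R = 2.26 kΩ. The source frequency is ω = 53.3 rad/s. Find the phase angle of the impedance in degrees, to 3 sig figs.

-83.7°

X_C = 1/(ωC) = 248 Ω
Parallel: admittances add. Y = 1/R + jωC
Y = (0.000442 + j0.00403) S
|Y| = 0.00405 S → |Z| = 1/|Y| = 247 Ω, ∠Z = −∠Y = -83.7°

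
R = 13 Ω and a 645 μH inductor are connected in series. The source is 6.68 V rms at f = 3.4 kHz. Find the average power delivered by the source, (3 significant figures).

1.62 W

ω = 2πf = 21360 rad/s
X_L = ωL = 13.8 Ω
Z = 13.0 + j13.8 Ω
|Z| = √(13.0² + 13.8²) = 18.9 Ω
∠Z = arctan(13.8/13.0) = 46.7°
I = V/|Z| = 353 mA
P = VI cos φ = 6.68 × 0.353 × cos(46.7°) = 1.62 W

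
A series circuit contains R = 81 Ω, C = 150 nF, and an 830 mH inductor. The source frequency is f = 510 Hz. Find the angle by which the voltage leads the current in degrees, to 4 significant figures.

82.04°

ω = 2πf = 3204 rad/s
X_L = ωL = 2660 Ω
X_C = 1/(ωC) = 2080 Ω
Net reactance X = X_L − X_C = 579.2 Ω
Z = 81.00 + j579.2 Ω
|Z| = √(81.00² + 579.2²) = 584.9 Ω
∠Z = arctan(579.2/81.00) = 82.04°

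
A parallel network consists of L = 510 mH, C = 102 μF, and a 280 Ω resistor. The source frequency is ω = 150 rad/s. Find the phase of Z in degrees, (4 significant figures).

-31.96°

X_L = ωL = 76.50 Ω
X_C = 1/(ωC) = 65.36 Ω
Parallel: admittances add. Y = 1/R + 1/(jωL) + jωC
Y = (0.003571 + j0.002228) S
|Y| = 0.004209 S → |Z| = 1/|Y| = 237.6 Ω, ∠Z = −∠Y = -31.96°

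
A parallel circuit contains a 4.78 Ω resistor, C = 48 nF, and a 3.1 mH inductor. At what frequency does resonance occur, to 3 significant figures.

13.0 kHz

ω₀ = 1/√(LC) = 1/√(0.0031 × 4.8e-08) = 81980 rad/s
f₀ = ω₀/(2π) = 13.0 kHz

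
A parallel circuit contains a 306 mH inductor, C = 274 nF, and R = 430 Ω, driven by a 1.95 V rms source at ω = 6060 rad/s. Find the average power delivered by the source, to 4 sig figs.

8.843 mW

X_L = ωL = 1854 Ω
X_C = 1/(ωC) = 602.3 Ω
Parallel: admittances add. Y = 1/R + 1/(jωL) + jωC
Y = (0.002326 + j0.001121) S
|Y| = 0.002582 S → |Z| = 1/|Y| = 387.3 Ω, ∠Z = −∠Y = -25.74°
I = V/|Z| = 5.034 mA
P = VI cos φ = 1.95 × 0.005034 × cos(-25.74°) = 8.843 mW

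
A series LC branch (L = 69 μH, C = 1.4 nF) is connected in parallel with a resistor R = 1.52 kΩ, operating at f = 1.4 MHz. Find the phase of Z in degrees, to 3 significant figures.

70.9°

ω = 2πf = 8.796e+06 rad/s
X_L = ωL = 607 Ω
X_C = 1/(ωC) = 81.2 Ω
Branch 1: Z₁ = R = 1520 Ω
Branch 2 (series LC): Z₂ = j(X_L − X_C) = j526 Ω
Parallel: Z = Z₁Z₂/(Z₁+Z₂), |Z| = 497 Ω, ∠Z = 70.9°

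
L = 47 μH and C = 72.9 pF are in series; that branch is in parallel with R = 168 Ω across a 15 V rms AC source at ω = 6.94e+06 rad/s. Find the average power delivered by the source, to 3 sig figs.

X_L = ωL = 326 Ω
X_C = 1/(ωC) = 1980 Ω
Branch 1: Z₁ = R = 168 Ω
Branch 2 (series LC): Z₂ = j(X_L − X_C) = −j1650 Ω
Parallel: Z = Z₁Z₂/(Z₁+Z₂), |Z| = 167 Ω, ∠Z = -5.81°
I = V/|Z| = 89.7 mA
P = VI cos φ = 15 × 0.0897 × cos(-5.81°) = 1.34 W

1.34 W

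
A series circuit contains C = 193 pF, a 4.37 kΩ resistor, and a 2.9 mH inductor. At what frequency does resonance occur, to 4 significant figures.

ω₀ = 1/√(LC) = 1/√(0.0029 × 1.93e-10) = 1.337e+06 rad/s
f₀ = ω₀/(2π) = 212.7 kHz

212.7 kHz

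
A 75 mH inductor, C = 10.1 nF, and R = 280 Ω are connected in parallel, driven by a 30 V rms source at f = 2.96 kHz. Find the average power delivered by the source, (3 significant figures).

ω = 2πf = 18600 rad/s
X_L = ωL = 1390 Ω
X_C = 1/(ωC) = 5320 Ω
Parallel: admittances add. Y = 1/R + 1/(jωL) + jωC
Y = (0.00357 − j0.000529) S
|Y| = 0.00361 S → |Z| = 1/|Y| = 277 Ω, ∠Z = −∠Y = 8.43°
I = V/|Z| = 108 mA
P = VI cos φ = 30 × 0.108 × cos(8.43°) = 3.21 W

3.21 W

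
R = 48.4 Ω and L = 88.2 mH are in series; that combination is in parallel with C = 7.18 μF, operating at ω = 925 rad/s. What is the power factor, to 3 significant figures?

X_L = ωL = 81.6 Ω
X_C = 1/(ωC) = 151 Ω
Branch 1 (R+jX_L): Z₁ = 48.4 + j81.6 Ω, |Z₁| = 94.9 Ω
Branch 2 (−jX_C): Z₂ = −j151 Ω
Parallel: Z = Z₁Z₂/(Z₁+Z₂), |Z| = 169 Ω, ∠Z = 24.3°
cos φ = cos(24.3°) = 0.912

0.912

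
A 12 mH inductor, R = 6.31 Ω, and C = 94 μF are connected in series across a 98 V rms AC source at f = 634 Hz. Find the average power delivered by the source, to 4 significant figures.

29.18 W

ω = 2πf = 3984 rad/s
X_L = ωL = 47.80 Ω
X_C = 1/(ωC) = 2.671 Ω
Net reactance X = X_L − X_C = 45.13 Ω
Z = 6.310 + j45.13 Ω
|Z| = √(6.310² + 45.13²) = 45.57 Ω
∠Z = arctan(45.13/6.310) = 82.04°
I = V/|Z| = 2.150 A
P = VI cos φ = 98 × 2.150 × cos(82.04°) = 29.18 W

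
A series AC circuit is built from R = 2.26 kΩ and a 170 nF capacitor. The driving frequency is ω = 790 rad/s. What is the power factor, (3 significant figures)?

0.290

X_C = 1/(ωC) = 7450 Ω
Z = 2260 − j7450 Ω
|Z| = √(2260² + 7450²) = 7780 Ω
∠Z = arctan(-7450/2260) = -73.1°
cos φ = cos(-73.1°) = 0.290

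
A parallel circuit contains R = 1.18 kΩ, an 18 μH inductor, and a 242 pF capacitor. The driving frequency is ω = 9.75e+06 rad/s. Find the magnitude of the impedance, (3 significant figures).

X_L = ωL = 176 Ω
X_C = 1/(ωC) = 424 Ω
Parallel: admittances add. Y = 1/R + 1/(jωL) + jωC
Y = (0.000847 − j0.00334) S
|Y| = 0.00344 S → |Z| = 1/|Y| = 290 Ω, ∠Z = −∠Y = 75.8°

290 Ω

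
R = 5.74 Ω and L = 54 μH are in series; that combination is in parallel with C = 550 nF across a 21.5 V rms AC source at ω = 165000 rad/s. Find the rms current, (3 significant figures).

X_L = ωL = 8.91 Ω
X_C = 1/(ωC) = 11.0 Ω
Branch 1 (R+jX_L): Z₁ = 5.74 + j8.91 Ω, |Z₁| = 10.6 Ω
Branch 2 (−jX_C): Z₂ = −j11.0 Ω
Parallel: Z = Z₁Z₂/(Z₁+Z₂), |Z| = 19.1 Ω, ∠Z = -12.6°
I = V/|Z| = 21.5/19.1 = 1.13 A

1.13 A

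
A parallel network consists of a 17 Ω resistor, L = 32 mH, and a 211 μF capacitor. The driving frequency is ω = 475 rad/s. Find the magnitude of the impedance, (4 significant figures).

X_L = ωL = 15.20 Ω
X_C = 1/(ωC) = 9.978 Ω
Parallel: admittances add. Y = 1/R + 1/(jωL) + jωC
Y = (0.05882 + j0.03444) S
|Y| = 0.06816 S → |Z| = 1/|Y| = 14.67 Ω, ∠Z = −∠Y = -30.34°

14.67 Ω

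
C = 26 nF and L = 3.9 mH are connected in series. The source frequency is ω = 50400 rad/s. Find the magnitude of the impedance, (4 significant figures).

566.6 Ω

X_L = ωL = 196.6 Ω
X_C = 1/(ωC) = 763.1 Ω
Net reactance X = X_L − X_C = -566.6 Ω
Z = − j566.6 Ω
|Z| = √(0² + 566.6²) = 566.6 Ω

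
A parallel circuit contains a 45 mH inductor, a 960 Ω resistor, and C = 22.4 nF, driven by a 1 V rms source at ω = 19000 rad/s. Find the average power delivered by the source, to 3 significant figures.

1.04 mW

X_L = ωL = 855 Ω
X_C = 1/(ωC) = 2350 Ω
Parallel: admittances add. Y = 1/R + 1/(jωL) + jωC
Y = (0.00104 − j0.000744) S
|Y| = 0.00128 S → |Z| = 1/|Y| = 781 Ω, ∠Z = −∠Y = 35.5°
I = V/|Z| = 1.28 mA
P = VI cos φ = 1 × 0.00128 × cos(35.5°) = 1.04 mW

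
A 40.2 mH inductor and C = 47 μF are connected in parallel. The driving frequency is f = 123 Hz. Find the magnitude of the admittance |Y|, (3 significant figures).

ω = 2πf = 772.8 rad/s
X_L = ωL = 31.1 Ω
X_C = 1/(ωC) = 27.5 Ω
Parallel: admittances add. Y = 1/(jωL) + jωC
Y = (0 + j0.00414) S
|Y| = 0.00414 S → |Z| = 1/|Y| = 242 Ω, ∠Z = −∠Y = -90.0°

4.14 mS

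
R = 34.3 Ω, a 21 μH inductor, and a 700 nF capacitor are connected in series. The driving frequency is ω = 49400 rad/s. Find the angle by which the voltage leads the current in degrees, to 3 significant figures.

X_L = ωL = 1.04 Ω
X_C = 1/(ωC) = 28.9 Ω
Net reactance X = X_L − X_C = -27.9 Ω
Z = 34.3 − j27.9 Ω
|Z| = √(34.3² + 27.9²) = 44.2 Ω
∠Z = arctan(-27.9/34.3) = -39.1°

-39.1°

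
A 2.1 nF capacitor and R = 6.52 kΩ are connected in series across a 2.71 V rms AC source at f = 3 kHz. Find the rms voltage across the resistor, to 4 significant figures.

0.6772 V

ω = 2πf = 18850 rad/s
X_C = 1/(ωC) = 25260 Ω
Z = 6520 − j25260 Ω
|Z| = √(6520² + 25260²) = 26090 Ω
I = V/|Z| = 103.9 μA
V_R = I·|Z_R| = 0.0001039 × 6520 = 0.6772 V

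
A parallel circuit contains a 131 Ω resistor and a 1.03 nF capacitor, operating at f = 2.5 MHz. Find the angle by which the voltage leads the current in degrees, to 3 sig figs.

-64.7°

ω = 2πf = 1.571e+07 rad/s
X_C = 1/(ωC) = 61.8 Ω
Parallel: admittances add. Y = 1/R + jωC
Y = (0.00763 + j0.0162) S
|Y| = 0.0179 S → |Z| = 1/|Y| = 55.9 Ω, ∠Z = −∠Y = -64.7°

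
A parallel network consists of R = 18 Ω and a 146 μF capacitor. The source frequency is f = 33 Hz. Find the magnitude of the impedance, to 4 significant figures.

ω = 2πf = 207.3 rad/s
X_C = 1/(ωC) = 33.03 Ω
Parallel: admittances add. Y = 1/R + jωC
Y = (0.05556 + j0.03027) S
|Y| = 0.06327 S → |Z| = 1/|Y| = 15.81 Ω, ∠Z = −∠Y = -28.59°

15.81 Ω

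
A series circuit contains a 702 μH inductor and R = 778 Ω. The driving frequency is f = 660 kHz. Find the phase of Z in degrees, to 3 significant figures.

ω = 2πf = 4.147e+06 rad/s
X_L = ωL = 2910 Ω
Z = 778 + j2910 Ω
|Z| = √(778² + 2910²) = 3010 Ω
∠Z = arctan(2910/778) = 75.0°

75.0°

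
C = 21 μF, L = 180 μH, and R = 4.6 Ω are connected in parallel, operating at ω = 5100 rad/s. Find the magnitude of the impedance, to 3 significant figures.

0.994 Ω

X_L = ωL = 0.918 Ω
X_C = 1/(ωC) = 9.34 Ω
Parallel: admittances add. Y = 1/R + 1/(jωL) + jωC
Y = (0.217 − j0.982) S
|Y| = 1.01 S → |Z| = 1/|Y| = 0.994 Ω, ∠Z = −∠Y = 77.5°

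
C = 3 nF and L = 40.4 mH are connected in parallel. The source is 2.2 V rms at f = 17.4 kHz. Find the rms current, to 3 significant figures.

ω = 2πf = 109300 rad/s
X_L = ωL = 4420 Ω
X_C = 1/(ωC) = 3050 Ω
Parallel: admittances add. Y = 1/(jωL) + jωC
Y = (0 + j0.000102) S
|Y| = 0.000102 S → |Z| = 1/|Y| = 9840 Ω, ∠Z = −∠Y = -90.0°
I = V/|Z| = 2.2/9840 = 223 μA

223 μA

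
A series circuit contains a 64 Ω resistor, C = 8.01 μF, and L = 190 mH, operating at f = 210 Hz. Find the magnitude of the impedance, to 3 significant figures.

169 Ω

ω = 2πf = 1319 rad/s
X_L = ωL = 251 Ω
X_C = 1/(ωC) = 94.6 Ω
Net reactance X = X_L − X_C = 156 Ω
Z = 64.0 + j156 Ω
|Z| = √(64.0² + 156²) = 169 Ω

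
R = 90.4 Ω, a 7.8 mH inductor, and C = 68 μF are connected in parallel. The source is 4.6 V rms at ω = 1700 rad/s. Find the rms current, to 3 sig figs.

X_L = ωL = 13.3 Ω
X_C = 1/(ωC) = 8.65 Ω
Parallel: admittances add. Y = 1/R + 1/(jωL) + jωC
Y = (0.0111 + j0.0402) S
|Y| = 0.0417 S → |Z| = 1/|Y| = 24.0 Ω, ∠Z = −∠Y = -74.6°
I = V/|Z| = 4.6/24.0 = 192 mA

192 mA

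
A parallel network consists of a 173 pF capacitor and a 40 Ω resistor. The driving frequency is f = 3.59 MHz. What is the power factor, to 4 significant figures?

ω = 2πf = 2.256e+07 rad/s
X_C = 1/(ωC) = 256.3 Ω
Parallel: admittances add. Y = 1/R + jωC
Y = (0.02500 + j0.003902) S
|Y| = 0.02530 S → |Z| = 1/|Y| = 39.52 Ω, ∠Z = −∠Y = -8.872°
cos φ = cos(-8.872°) = 0.9880

0.9880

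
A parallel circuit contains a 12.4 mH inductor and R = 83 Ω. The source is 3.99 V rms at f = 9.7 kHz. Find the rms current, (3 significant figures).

48.4 mA

ω = 2πf = 60950 rad/s
X_L = ωL = 756 Ω
Parallel: admittances add. Y = 1/R + 1/(jωL)
Y = (0.0120 − j0.00132) S
|Y| = 0.0121 S → |Z| = 1/|Y| = 82.5 Ω, ∠Z = −∠Y = 6.27°
I = V/|Z| = 3.99/82.5 = 48.4 mA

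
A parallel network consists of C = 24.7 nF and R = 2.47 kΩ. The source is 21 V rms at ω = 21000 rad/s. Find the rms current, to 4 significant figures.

X_C = 1/(ωC) = 1928 Ω
Parallel: admittances add. Y = 1/R + jωC
Y = (0.0004049 + j0.0005187) S
|Y| = 0.0006580 S → |Z| = 1/|Y| = 1520 Ω, ∠Z = −∠Y = -52.03°
I = V/|Z| = 21/1520 = 13.82 mA

13.82 mA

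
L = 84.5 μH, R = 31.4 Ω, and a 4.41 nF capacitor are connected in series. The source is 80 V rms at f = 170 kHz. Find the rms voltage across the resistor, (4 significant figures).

ω = 2πf = 1.068e+06 rad/s
X_L = ωL = 90.26 Ω
X_C = 1/(ωC) = 212.3 Ω
Net reactance X = X_L − X_C = -122.0 Ω
Z = 31.40 − j122.0 Ω
|Z| = √(31.40² + 122.0²) = 126.0 Ω
I = V/|Z| = 634.9 mA
V_R = I·|Z_R| = 0.6349 × 31.40 = 19.94 V

19.94 V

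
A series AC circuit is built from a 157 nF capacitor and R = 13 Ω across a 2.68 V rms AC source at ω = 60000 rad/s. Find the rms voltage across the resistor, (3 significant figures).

0.326 V

X_C = 1/(ωC) = 106 Ω
Z = 13.0 − j106 Ω
|Z| = √(13.0² + 106²) = 107 Ω
I = V/|Z| = 25.1 mA
V_R = I·|Z_R| = 0.0251 × 13.0 = 0.326 V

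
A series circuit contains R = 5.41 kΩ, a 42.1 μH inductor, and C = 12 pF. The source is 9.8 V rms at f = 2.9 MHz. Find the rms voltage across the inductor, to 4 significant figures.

1.136 V

ω = 2πf = 1.822e+07 rad/s
X_L = ωL = 767.1 Ω
X_C = 1/(ωC) = 4573 Ω
Net reactance X = X_L − X_C = -3806 Ω
Z = 5410 − j3806 Ω
|Z| = √(5410² + 3806²) = 6615 Ω
I = V/|Z| = 1.482 mA
V_L = I·|Z_L| = 0.001482 × 767.1 = 1.136 V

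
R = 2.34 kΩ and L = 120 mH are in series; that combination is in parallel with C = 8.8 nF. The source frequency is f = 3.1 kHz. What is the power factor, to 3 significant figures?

0.981

ω = 2πf = 19480 rad/s
X_L = ωL = 2340 Ω
X_C = 1/(ωC) = 5830 Ω
Branch 1 (R+jX_L): Z₁ = 2340 + j2340 Ω, |Z₁| = 3310 Ω
Branch 2 (−jX_C): Z₂ = −j5830 Ω
Parallel: Z = Z₁Z₂/(Z₁+Z₂), |Z| = 4590 Ω, ∠Z = 11.2°
cos φ = cos(11.2°) = 0.981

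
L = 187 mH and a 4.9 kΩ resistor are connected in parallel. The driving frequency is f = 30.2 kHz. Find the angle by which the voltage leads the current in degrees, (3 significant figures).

ω = 2πf = 189800 rad/s
X_L = ωL = 35500 Ω
Parallel: admittances add. Y = 1/R + 1/(jωL)
Y = (0.000204 − j2.82e-05) S
|Y| = 0.000206 S → |Z| = 1/|Y| = 4850 Ω, ∠Z = −∠Y = 7.86°

7.86°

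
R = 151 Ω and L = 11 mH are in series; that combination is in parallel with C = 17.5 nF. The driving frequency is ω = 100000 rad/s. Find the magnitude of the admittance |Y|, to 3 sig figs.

X_L = ωL = 1100 Ω
X_C = 1/(ωC) = 571 Ω
Branch 1 (R+jX_L): Z₁ = 151 + j1100 Ω, |Z₁| = 1110 Ω
Branch 2 (−jX_C): Z₂ = −j571 Ω
Parallel: Z = Z₁Z₂/(Z₁+Z₂), |Z| = 1150 Ω, ∠Z = -81.9°
|Y| = 1/|Z| = 866 μS

866 μS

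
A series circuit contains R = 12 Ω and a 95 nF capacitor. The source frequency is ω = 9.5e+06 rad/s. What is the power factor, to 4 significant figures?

0.9958

X_C = 1/(ωC) = 1.108 Ω
Z = 12.00 − j1.108 Ω
|Z| = √(12.00² + 1.108²) = 12.05 Ω
∠Z = arctan(-1.108/12.00) = -5.276°
cos φ = cos(-5.276°) = 0.9958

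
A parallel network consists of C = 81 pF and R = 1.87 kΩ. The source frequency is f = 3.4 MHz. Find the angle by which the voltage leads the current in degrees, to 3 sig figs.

-72.8°

ω = 2πf = 2.136e+07 rad/s
X_C = 1/(ωC) = 578 Ω
Parallel: admittances add. Y = 1/R + jωC
Y = (0.000535 + j0.00173) S
|Y| = 0.00181 S → |Z| = 1/|Y| = 552 Ω, ∠Z = −∠Y = -72.8°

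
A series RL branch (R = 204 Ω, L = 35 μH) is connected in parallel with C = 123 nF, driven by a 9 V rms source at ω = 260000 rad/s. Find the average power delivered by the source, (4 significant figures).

396.3 mW

X_L = ωL = 9.100 Ω
X_C = 1/(ωC) = 31.27 Ω
Branch 1 (R+jX_L): Z₁ = 204.0 + j9.100 Ω, |Z₁| = 204.2 Ω
Branch 2 (−jX_C): Z₂ = −j31.27 Ω
Parallel: Z = Z₁Z₂/(Z₁+Z₂), |Z| = 31.12 Ω, ∠Z = -81.24°
I = V/|Z| = 289.2 mA
P = VI cos φ = 9 × 0.2892 × cos(-81.24°) = 396.3 mW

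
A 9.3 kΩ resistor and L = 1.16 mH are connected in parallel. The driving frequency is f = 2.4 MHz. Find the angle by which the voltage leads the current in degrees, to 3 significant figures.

ω = 2πf = 1.508e+07 rad/s
X_L = ωL = 17500 Ω
Parallel: admittances add. Y = 1/R + 1/(jωL)
Y = (0.000108 − j5.72e-05) S
|Y| = 0.000122 S → |Z| = 1/|Y| = 8210 Ω, ∠Z = −∠Y = 28.0°

28.0°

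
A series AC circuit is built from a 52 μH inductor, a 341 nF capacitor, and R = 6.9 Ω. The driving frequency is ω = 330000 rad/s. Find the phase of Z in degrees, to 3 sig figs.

50.2°

X_L = ωL = 17.2 Ω
X_C = 1/(ωC) = 8.89 Ω
Net reactance X = X_L − X_C = 8.27 Ω
Z = 6.90 + j8.27 Ω
|Z| = √(6.90² + 8.27²) = 10.8 Ω
∠Z = arctan(8.27/6.90) = 50.2°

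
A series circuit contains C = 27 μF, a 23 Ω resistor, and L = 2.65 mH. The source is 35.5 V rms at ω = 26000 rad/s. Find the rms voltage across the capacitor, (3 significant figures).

X_L = ωL = 68.9 Ω
X_C = 1/(ωC) = 1.42 Ω
Net reactance X = X_L − X_C = 67.5 Ω
Z = 23.0 + j67.5 Ω
|Z| = √(23.0² + 67.5²) = 71.3 Ω
I = V/|Z| = 498 mA
V_C = I·|Z_C| = 0.498 × 1.42 = 0.709 V

0.709 V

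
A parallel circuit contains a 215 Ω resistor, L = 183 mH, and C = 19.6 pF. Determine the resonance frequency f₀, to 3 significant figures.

84.0 kHz

ω₀ = 1/√(LC) = 1/√(0.183 × 1.96e-11) = 528000 rad/s
f₀ = ω₀/(2π) = 84.0 kHz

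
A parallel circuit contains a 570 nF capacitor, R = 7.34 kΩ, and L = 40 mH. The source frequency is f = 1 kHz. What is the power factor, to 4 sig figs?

ω = 2πf = 6283 rad/s
X_L = ωL = 251.3 Ω
X_C = 1/(ωC) = 279.2 Ω
Parallel: admittances add. Y = 1/R + 1/(jωL) + jωC
Y = (0.0001362 − j0.0003975) S
|Y| = 0.0004202 S → |Z| = 1/|Y| = 2380 Ω, ∠Z = −∠Y = 71.08°
cos φ = cos(71.08°) = 0.3243

0.3243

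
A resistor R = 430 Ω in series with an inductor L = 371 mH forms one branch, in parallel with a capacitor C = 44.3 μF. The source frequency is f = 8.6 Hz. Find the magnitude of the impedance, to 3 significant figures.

ω = 2πf = 54.04 rad/s
X_L = ωL = 20.0 Ω
X_C = 1/(ωC) = 418 Ω
Branch 1 (R+jX_L): Z₁ = 430 + j20.0 Ω, |Z₁| = 430 Ω
Branch 2 (−jX_C): Z₂ = −j418 Ω
Parallel: Z = Z₁Z₂/(Z₁+Z₂), |Z| = 307 Ω, ∠Z = -44.6°

307 Ω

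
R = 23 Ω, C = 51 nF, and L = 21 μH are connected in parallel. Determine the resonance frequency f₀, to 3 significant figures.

154 kHz

ω₀ = 1/√(LC) = 1/√(2.1e-05 × 5.1e-08) = 966300 rad/s
f₀ = ω₀/(2π) = 154 kHz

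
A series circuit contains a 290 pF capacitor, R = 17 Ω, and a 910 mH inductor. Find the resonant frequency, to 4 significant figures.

ω₀ = 1/√(LC) = 1/√(0.91 × 2.9e-10) = 61560 rad/s
f₀ = ω₀/(2π) = 9.797 kHz

9.797 kHz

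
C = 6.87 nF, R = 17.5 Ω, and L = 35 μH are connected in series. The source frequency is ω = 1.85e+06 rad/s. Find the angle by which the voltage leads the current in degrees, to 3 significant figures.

-38.5°

X_L = ωL = 64.8 Ω
X_C = 1/(ωC) = 78.7 Ω
Net reactance X = X_L − X_C = -13.9 Ω
Z = 17.5 − j13.9 Ω
|Z| = √(17.5² + 13.9²) = 22.4 Ω
∠Z = arctan(-13.9/17.5) = -38.5°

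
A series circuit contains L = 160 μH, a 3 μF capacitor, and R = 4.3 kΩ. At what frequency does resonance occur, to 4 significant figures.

ω₀ = 1/√(LC) = 1/√(0.00016 × 3e-06) = 45640 rad/s
f₀ = ω₀/(2π) = 7.264 kHz

7.264 kHz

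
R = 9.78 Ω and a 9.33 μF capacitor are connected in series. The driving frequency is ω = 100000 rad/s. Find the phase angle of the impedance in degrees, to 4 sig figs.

-6.254°

X_C = 1/(ωC) = 1.072 Ω
Z = 9.780 − j1.072 Ω
|Z| = √(9.780² + 1.072²) = 9.839 Ω
∠Z = arctan(-1.072/9.780) = -6.254°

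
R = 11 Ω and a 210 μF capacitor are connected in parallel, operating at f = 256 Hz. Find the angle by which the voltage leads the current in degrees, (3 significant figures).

ω = 2πf = 1608 rad/s
X_C = 1/(ωC) = 2.96 Ω
Parallel: admittances add. Y = 1/R + jωC
Y = (0.0909 + j0.338) S
|Y| = 0.350 S → |Z| = 1/|Y| = 2.86 Ω, ∠Z = −∠Y = -74.9°

-74.9°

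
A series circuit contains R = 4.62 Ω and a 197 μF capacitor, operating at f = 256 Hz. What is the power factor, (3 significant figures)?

0.826

ω = 2πf = 1608 rad/s
X_C = 1/(ωC) = 3.16 Ω
Z = 4.62 − j3.16 Ω
|Z| = √(4.62² + 3.16²) = 5.59 Ω
∠Z = arctan(-3.16/4.62) = -34.3°
cos φ = cos(-34.3°) = 0.826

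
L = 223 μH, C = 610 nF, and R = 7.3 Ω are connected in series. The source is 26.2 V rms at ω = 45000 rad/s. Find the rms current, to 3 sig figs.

X_L = ωL = 10.0 Ω
X_C = 1/(ωC) = 36.4 Ω
Net reactance X = X_L − X_C = -26.4 Ω
Z = 7.30 − j26.4 Ω
|Z| = √(7.30² + 26.4²) = 27.4 Ω
I = V/|Z| = 26.2/27.4 = 957 mA

957 mA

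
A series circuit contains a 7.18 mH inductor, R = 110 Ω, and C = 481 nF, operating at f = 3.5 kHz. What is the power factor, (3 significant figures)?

0.867

ω = 2πf = 21990 rad/s
X_L = ωL = 158 Ω
X_C = 1/(ωC) = 94.5 Ω
Net reactance X = X_L − X_C = 63.4 Ω
Z = 110 + j63.4 Ω
|Z| = √(110² + 63.4²) = 127 Ω
∠Z = arctan(63.4/110) = 29.9°
cos φ = cos(29.9°) = 0.867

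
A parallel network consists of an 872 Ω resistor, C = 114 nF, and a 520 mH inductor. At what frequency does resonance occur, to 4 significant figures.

653.7 Hz

ω₀ = 1/√(LC) = 1/√(0.52 × 1.14e-07) = 4107 rad/s
f₀ = ω₀/(2π) = 653.7 Hz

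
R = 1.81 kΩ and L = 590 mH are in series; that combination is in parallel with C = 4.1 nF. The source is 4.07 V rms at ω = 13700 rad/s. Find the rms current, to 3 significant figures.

X_L = ωL = 8080 Ω
X_C = 1/(ωC) = 17800 Ω
Branch 1 (R+jX_L): Z₁ = 1810 + j8080 Ω, |Z₁| = 8280 Ω
Branch 2 (−jX_C): Z₂ = −j17800 Ω
Parallel: Z = Z₁Z₂/(Z₁+Z₂), |Z| = 14900 Ω, ∠Z = 66.8°
I = V/|Z| = 4.07/14900 = 273 μA

273 μA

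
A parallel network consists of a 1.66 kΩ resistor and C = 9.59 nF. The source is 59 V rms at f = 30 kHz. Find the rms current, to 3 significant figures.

ω = 2πf = 188500 rad/s
X_C = 1/(ωC) = 553 Ω
Parallel: admittances add. Y = 1/R + jωC
Y = (0.000602 + j0.00181) S
|Y| = 0.00191 S → |Z| = 1/|Y| = 525 Ω, ∠Z = −∠Y = -71.6°
I = V/|Z| = 59/525 = 112 mA

112 mA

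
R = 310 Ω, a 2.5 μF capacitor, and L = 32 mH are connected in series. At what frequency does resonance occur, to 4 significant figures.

562.7 Hz

ω₀ = 1/√(LC) = 1/√(0.032 × 2.5e-06) = 3536 rad/s
f₀ = ω₀/(2π) = 562.7 Hz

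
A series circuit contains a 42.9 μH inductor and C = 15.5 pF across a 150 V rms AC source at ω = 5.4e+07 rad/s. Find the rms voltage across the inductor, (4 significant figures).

309.7 V

X_L = ωL = 2317 Ω
X_C = 1/(ωC) = 1195 Ω
Net reactance X = X_L − X_C = 1122 Ω
Z = j1122 Ω
|Z| = √(0² + 1122²) = 1122 Ω
I = V/|Z| = 133.7 mA
V_L = I·|Z_L| = 0.1337 × 2317 = 309.7 V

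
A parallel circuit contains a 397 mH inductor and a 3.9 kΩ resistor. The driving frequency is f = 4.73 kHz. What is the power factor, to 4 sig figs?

0.9495

ω = 2πf = 29720 rad/s
X_L = ωL = 11800 Ω
Parallel: admittances add. Y = 1/R + 1/(jωL)
Y = (0.0002564 − j8.476e-05) S
|Y| = 0.0002701 S → |Z| = 1/|Y| = 3703 Ω, ∠Z = −∠Y = 18.29°
cos φ = cos(18.29°) = 0.9495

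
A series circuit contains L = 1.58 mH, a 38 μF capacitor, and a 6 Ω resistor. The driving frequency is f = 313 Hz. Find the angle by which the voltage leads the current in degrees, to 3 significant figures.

ω = 2πf = 1967 rad/s
X_L = ωL = 3.11 Ω
X_C = 1/(ωC) = 13.4 Ω
Net reactance X = X_L − X_C = -10.3 Ω
Z = 6.00 − j10.3 Ω
|Z| = √(6.00² + 10.3²) = 11.9 Ω
∠Z = arctan(-10.3/6.00) = -59.7°

-59.7°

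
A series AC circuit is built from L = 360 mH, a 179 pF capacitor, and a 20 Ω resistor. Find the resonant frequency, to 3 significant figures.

19.8 kHz

ω₀ = 1/√(LC) = 1/√(0.36 × 1.79e-10) = 124600 rad/s
f₀ = ω₀/(2π) = 19.8 kHz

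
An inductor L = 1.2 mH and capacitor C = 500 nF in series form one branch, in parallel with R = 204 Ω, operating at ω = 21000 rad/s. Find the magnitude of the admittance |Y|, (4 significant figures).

15.10 mS

X_L = ωL = 25.20 Ω
X_C = 1/(ωC) = 95.24 Ω
Branch 1: Z₁ = R = 204.0 Ω
Branch 2 (series LC): Z₂ = j(X_L − X_C) = −j70.04 Ω
Parallel: Z = Z₁Z₂/(Z₁+Z₂), |Z| = 66.24 Ω, ∠Z = -71.05°
|Y| = 1/|Z| = 15.10 mS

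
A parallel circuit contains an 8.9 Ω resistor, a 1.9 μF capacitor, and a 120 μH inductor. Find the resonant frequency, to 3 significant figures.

ω₀ = 1/√(LC) = 1/√(0.00012 × 1.9e-06) = 66230 rad/s
f₀ = ω₀/(2π) = 10.5 kHz

10.5 kHz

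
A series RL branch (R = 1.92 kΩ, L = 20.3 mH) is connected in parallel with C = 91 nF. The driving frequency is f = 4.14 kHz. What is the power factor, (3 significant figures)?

0.212

ω = 2πf = 26010 rad/s
X_L = ωL = 528 Ω
X_C = 1/(ωC) = 422 Ω
Branch 1 (R+jX_L): Z₁ = 1920 + j528 Ω, |Z₁| = 1990 Ω
Branch 2 (−jX_C): Z₂ = −j422 Ω
Parallel: Z = Z₁Z₂/(Z₁+Z₂), |Z| = 437 Ω, ∠Z = -77.8°
cos φ = cos(-77.8°) = 0.212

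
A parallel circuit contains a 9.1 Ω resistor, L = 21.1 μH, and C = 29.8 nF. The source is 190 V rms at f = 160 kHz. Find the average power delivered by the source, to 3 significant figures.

ω = 2πf = 1.005e+06 rad/s
X_L = ωL = 21.2 Ω
X_C = 1/(ωC) = 33.4 Ω
Parallel: admittances add. Y = 1/R + 1/(jωL) + jωC
Y = (0.110 − j0.0172) S
|Y| = 0.111 S → |Z| = 1/|Y| = 8.99 Ω, ∠Z = −∠Y = 8.89°
I = V/|Z| = 21.1 A
P = VI cos φ = 190 × 21.1 × cos(8.89°) = 3.97 kW

3.97 kW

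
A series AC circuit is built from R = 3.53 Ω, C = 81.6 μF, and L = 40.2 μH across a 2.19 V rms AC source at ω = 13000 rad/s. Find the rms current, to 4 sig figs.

616.0 mA

X_L = ωL = 0.5226 Ω
X_C = 1/(ωC) = 0.9427 Ω
Net reactance X = X_L − X_C = -0.4201 Ω
Z = 3.530 − j0.4201 Ω
|Z| = √(3.530² + 0.4201²) = 3.555 Ω
I = V/|Z| = 2.19/3.555 = 616.0 mA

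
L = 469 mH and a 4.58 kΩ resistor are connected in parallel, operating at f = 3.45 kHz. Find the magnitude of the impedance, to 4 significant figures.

4176 Ω

ω = 2πf = 21680 rad/s
X_L = ωL = 10170 Ω
Parallel: admittances add. Y = 1/R + 1/(jωL)
Y = (0.0002183 − j9.836e-05) S
|Y| = 0.0002395 S → |Z| = 1/|Y| = 4176 Ω, ∠Z = −∠Y = 24.25°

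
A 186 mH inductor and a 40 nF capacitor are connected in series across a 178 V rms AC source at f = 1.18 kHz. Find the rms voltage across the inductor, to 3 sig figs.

ω = 2πf = 7414 rad/s
X_L = ωL = 1380 Ω
X_C = 1/(ωC) = 3370 Ω
Net reactance X = X_L − X_C = -1990 Ω
Z = − j1990 Ω
|Z| = √(0² + 1990²) = 1990 Ω
I = V/|Z| = 89.3 mA
V_L = I·|Z_L| = 0.0893 × 1380 = 123 V

123 V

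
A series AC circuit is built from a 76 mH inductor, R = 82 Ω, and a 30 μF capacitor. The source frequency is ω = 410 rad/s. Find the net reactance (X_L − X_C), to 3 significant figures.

-50.1 Ω

X_L = ωL = 31.2 Ω
X_C = 1/(ωC) = 81.3 Ω
X = 31.2 − 81.3 = -50.1 Ω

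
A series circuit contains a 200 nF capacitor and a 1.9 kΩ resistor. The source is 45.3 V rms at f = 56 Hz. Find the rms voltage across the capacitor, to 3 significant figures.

44.9 V

ω = 2πf = 351.9 rad/s
X_C = 1/(ωC) = 14200 Ω
Z = 1900 − j14200 Ω
|Z| = √(1900² + 14200²) = 14300 Ω
I = V/|Z| = 3.16 mA
V_C = I·|Z_C| = 0.00316 × 14200 = 44.9 V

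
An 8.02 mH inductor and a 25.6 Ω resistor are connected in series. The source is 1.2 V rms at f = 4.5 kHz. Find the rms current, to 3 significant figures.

ω = 2πf = 28270 rad/s
X_L = ωL = 227 Ω
Z = 25.6 + j227 Ω
|Z| = √(25.6² + 227²) = 228 Ω
I = V/|Z| = 1.2/228 = 5.26 mA

5.26 mA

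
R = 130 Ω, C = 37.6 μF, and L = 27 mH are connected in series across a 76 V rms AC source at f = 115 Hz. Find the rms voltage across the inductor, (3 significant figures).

11.3 V

ω = 2πf = 722.6 rad/s
X_L = ωL = 19.5 Ω
X_C = 1/(ωC) = 36.8 Ω
Net reactance X = X_L − X_C = -17.3 Ω
Z = 130 − j17.3 Ω
|Z| = √(130² + 17.3²) = 131 Ω
I = V/|Z| = 580 mA
V_L = I·|Z_L| = 0.580 × 19.5 = 11.3 V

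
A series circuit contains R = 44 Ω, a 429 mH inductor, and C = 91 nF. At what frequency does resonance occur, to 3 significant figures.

806 Hz

ω₀ = 1/√(LC) = 1/√(0.429 × 9.1e-08) = 5061 rad/s
f₀ = ω₀/(2π) = 806 Hz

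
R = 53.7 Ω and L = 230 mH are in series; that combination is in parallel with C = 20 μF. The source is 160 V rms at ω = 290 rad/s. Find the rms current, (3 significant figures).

1.28 A

X_L = ωL = 66.7 Ω
X_C = 1/(ωC) = 172 Ω
Branch 1 (R+jX_L): Z₁ = 53.7 + j66.7 Ω, |Z₁| = 85.6 Ω
Branch 2 (−jX_C): Z₂ = −j172 Ω
Parallel: Z = Z₁Z₂/(Z₁+Z₂), |Z| = 125 Ω, ∠Z = 24.2°
I = V/|Z| = 160/125 = 1.28 A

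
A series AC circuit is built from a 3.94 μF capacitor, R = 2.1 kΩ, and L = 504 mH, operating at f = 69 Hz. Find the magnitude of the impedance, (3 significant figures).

2130 Ω

ω = 2πf = 433.5 rad/s
X_L = ωL = 219 Ω
X_C = 1/(ωC) = 585 Ω
Net reactance X = X_L − X_C = -367 Ω
Z = 2100 − j367 Ω
|Z| = √(2100² + 367²) = 2130 Ω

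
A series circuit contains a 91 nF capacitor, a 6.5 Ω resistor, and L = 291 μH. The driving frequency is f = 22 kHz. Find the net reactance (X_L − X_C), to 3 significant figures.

-39.3 Ω

ω = 2πf = 138200 rad/s
X_L = ωL = 40.2 Ω
X_C = 1/(ωC) = 79.5 Ω
X = 40.2 − 79.5 = -39.3 Ω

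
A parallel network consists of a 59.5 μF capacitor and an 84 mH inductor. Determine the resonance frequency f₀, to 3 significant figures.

ω₀ = 1/√(LC) = 1/√(0.084 × 5.95e-05) = 447.3 rad/s
f₀ = ω₀/(2π) = 71.2 Hz

71.2 Hz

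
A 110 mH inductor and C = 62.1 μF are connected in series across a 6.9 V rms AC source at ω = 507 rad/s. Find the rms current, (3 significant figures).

287 mA

X_L = ωL = 55.8 Ω
X_C = 1/(ωC) = 31.8 Ω
Net reactance X = X_L − X_C = 24.0 Ω
Z = j24.0 Ω
|Z| = √(0² + 24.0²) = 24.0 Ω
I = V/|Z| = 6.9/24.0 = 287 mA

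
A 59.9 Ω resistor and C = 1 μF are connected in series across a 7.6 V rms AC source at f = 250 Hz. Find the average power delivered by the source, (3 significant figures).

ω = 2πf = 1571 rad/s
X_C = 1/(ωC) = 637 Ω
Z = 59.9 − j637 Ω
|Z| = √(59.9² + 637²) = 639 Ω
∠Z = arctan(-637/59.9) = -84.6°
I = V/|Z| = 11.9 mA
P = VI cos φ = 7.6 × 0.0119 × cos(-84.6°) = 8.46 mW

8.46 mW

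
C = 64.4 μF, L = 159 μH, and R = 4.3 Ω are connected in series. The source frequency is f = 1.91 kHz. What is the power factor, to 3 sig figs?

0.990

ω = 2πf = 12000 rad/s
X_L = ωL = 1.91 Ω
X_C = 1/(ωC) = 1.29 Ω
Net reactance X = X_L − X_C = 0.614 Ω
Z = 4.30 + j0.614 Ω
|Z| = √(4.30² + 0.614²) = 4.34 Ω
∠Z = arctan(0.614/4.30) = 8.13°
cos φ = cos(8.13°) = 0.990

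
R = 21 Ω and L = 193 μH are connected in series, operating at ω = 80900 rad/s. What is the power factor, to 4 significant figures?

X_L = ωL = 15.61 Ω
Z = 21.00 + j15.61 Ω
|Z| = √(21.00² + 15.61²) = 26.17 Ω
∠Z = arctan(15.61/21.00) = 36.63°
cos φ = cos(36.63°) = 0.8025

0.8025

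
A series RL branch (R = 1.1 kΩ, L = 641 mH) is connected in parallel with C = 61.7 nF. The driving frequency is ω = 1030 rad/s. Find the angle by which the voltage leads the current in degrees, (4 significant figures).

26.80°

X_L = ωL = 660.2 Ω
X_C = 1/(ωC) = 15740 Ω
Branch 1 (R+jX_L): Z₁ = 1100 + j660.2 Ω, |Z₁| = 1283 Ω
Branch 2 (−jX_C): Z₂ = −j15740 Ω
Parallel: Z = Z₁Z₂/(Z₁+Z₂), |Z| = 1336 Ω, ∠Z = 26.80°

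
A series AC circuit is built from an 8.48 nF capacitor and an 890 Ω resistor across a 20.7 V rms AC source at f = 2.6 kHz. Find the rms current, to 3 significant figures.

2.85 mA

ω = 2πf = 16340 rad/s
X_C = 1/(ωC) = 7220 Ω
Z = 890 − j7220 Ω
|Z| = √(890² + 7220²) = 7270 Ω
I = V/|Z| = 20.7/7270 = 2.85 mA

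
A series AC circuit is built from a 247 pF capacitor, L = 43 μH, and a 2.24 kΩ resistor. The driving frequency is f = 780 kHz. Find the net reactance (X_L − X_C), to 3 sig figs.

-615 Ω

ω = 2πf = 4.901e+06 rad/s
X_L = ωL = 211 Ω
X_C = 1/(ωC) = 826 Ω
X = 211 − 826 = -615 Ω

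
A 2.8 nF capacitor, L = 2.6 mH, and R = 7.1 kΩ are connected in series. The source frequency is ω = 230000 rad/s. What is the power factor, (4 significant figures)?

X_L = ωL = 598.0 Ω
X_C = 1/(ωC) = 1553 Ω
Net reactance X = X_L − X_C = -954.8 Ω
Z = 7100 − j954.8 Ω
|Z| = √(7100² + 954.8²) = 7164 Ω
∠Z = arctan(-954.8/7100) = -7.659°
cos φ = cos(-7.659°) = 0.9911

0.9911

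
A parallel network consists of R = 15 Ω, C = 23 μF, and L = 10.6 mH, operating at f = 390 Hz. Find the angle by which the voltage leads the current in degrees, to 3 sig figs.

-15.0°

ω = 2πf = 2450 rad/s
X_L = ωL = 26.0 Ω
X_C = 1/(ωC) = 17.7 Ω
Parallel: admittances add. Y = 1/R + 1/(jωL) + jωC
Y = (0.0667 + j0.0179) S
|Y| = 0.0690 S → |Z| = 1/|Y| = 14.5 Ω, ∠Z = −∠Y = -15.0°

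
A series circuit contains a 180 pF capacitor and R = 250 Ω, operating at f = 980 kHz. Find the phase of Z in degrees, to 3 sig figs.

ω = 2πf = 6.158e+06 rad/s
X_C = 1/(ωC) = 902 Ω
Z = 250 − j902 Ω
|Z| = √(250² + 902²) = 936 Ω
∠Z = arctan(-902/250) = -74.5°

-74.5°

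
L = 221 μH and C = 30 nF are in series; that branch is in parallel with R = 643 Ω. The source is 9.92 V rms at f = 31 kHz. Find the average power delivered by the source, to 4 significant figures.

ω = 2πf = 194800 rad/s
X_L = ωL = 43.05 Ω
X_C = 1/(ωC) = 171.1 Ω
Branch 1: Z₁ = R = 643.0 Ω
Branch 2 (series LC): Z₂ = j(X_L − X_C) = −j128.1 Ω
Parallel: Z = Z₁Z₂/(Z₁+Z₂), |Z| = 125.6 Ω, ∠Z = -78.73°
I = V/|Z| = 78.97 mA
P = VI cos φ = 9.92 × 0.07897 × cos(-78.73°) = 153.0 mW

153.0 mW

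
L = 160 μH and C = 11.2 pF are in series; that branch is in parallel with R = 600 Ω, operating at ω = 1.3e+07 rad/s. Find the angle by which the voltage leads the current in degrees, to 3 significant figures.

X_L = ωL = 2080 Ω
X_C = 1/(ωC) = 6870 Ω
Branch 1: Z₁ = R = 600 Ω
Branch 2 (series LC): Z₂ = j(X_L − X_C) = −j4790 Ω
Parallel: Z = Z₁Z₂/(Z₁+Z₂), |Z| = 595 Ω, ∠Z = -7.14°

-7.14°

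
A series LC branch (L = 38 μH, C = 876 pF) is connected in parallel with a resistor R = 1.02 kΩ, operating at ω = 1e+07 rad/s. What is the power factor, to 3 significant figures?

X_L = ωL = 380 Ω
X_C = 1/(ωC) = 114 Ω
Branch 1: Z₁ = R = 1020 Ω
Branch 2 (series LC): Z₂ = j(X_L − X_C) = j266 Ω
Parallel: Z = Z₁Z₂/(Z₁+Z₂), |Z| = 257 Ω, ∠Z = 75.4°
cos φ = cos(75.4°) = 0.252

0.252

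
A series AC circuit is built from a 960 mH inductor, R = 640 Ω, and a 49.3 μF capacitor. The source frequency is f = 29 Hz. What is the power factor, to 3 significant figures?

0.995

ω = 2πf = 182.2 rad/s
X_L = ωL = 175 Ω
X_C = 1/(ωC) = 111 Ω
Net reactance X = X_L − X_C = 63.6 Ω
Z = 640 + j63.6 Ω
|Z| = √(640² + 63.6²) = 643 Ω
∠Z = arctan(63.6/640) = 5.68°
cos φ = cos(5.68°) = 0.995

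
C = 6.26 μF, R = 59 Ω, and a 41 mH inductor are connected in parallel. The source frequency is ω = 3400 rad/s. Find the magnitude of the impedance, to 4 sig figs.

X_L = ωL = 139.4 Ω
X_C = 1/(ωC) = 46.98 Ω
Parallel: admittances add. Y = 1/R + 1/(jωL) + jωC
Y = (0.01695 + j0.01411) S
|Y| = 0.02205 S → |Z| = 1/|Y| = 45.34 Ω, ∠Z = −∠Y = -39.78°

45.34 Ω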